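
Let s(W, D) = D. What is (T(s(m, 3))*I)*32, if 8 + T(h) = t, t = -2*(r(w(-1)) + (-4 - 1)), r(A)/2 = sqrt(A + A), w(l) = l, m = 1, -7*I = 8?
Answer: -512/7 + 1024*I*sqrt(2)/7 ≈ -73.143 + 206.88*I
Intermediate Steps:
I = -8/7 (I = -1/7*8 = -8/7 ≈ -1.1429)
r(A) = 2*sqrt(2)*sqrt(A) (r(A) = 2*sqrt(A + A) = 2*sqrt(2*A) = 2*(sqrt(2)*sqrt(A)) = 2*sqrt(2)*sqrt(A))
t = 10 - 4*I*sqrt(2) (t = -2*(2*sqrt(2)*sqrt(-1) + (-4 - 1)) = -2*(2*sqrt(2)*I - 5) = -2*(2*I*sqrt(2) - 5) = -2*(-5 + 2*I*sqrt(2)) = 10 - 4*I*sqrt(2) ≈ 10.0 - 5.6569*I)
T(h) = 2 - 4*I*sqrt(2) (T(h) = -8 + (10 - 4*I*sqrt(2)) = 2 - 4*I*sqrt(2))
(T(s(m, 3))*I)*32 = ((2 - 4*I*sqrt(2))*(-8/7))*32 = (-16/7 + 32*I*sqrt(2)/7)*32 = -512/7 + 1024*I*sqrt(2)/7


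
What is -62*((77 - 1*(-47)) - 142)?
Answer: 1116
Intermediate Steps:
-62*((77 - 1*(-47)) - 142) = -62*((77 + 47) - 142) = -62*(124 - 142) = -62*(-18) = 1116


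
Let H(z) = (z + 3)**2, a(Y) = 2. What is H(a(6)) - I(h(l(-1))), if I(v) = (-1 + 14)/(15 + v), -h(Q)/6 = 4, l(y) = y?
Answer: 238/9 ≈ 26.444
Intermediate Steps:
h(Q) = -24 (h(Q) = -6*4 = -24)
I(v) = 13/(15 + v)
H(z) = (3 + z)**2
H(a(6)) - I(h(l(-1))) = (3 + 2)**2 - 13/(15 - 24) = 5**2 - 13/(-9) = 25 - 13*(-1)/9 = 25 - 1*(-13/9) = 25 + 13/9 = 238/9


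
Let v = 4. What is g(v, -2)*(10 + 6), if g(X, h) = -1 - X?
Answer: -80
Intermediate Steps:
g(v, -2)*(10 + 6) = (-1 - 1*4)*(10 + 6) = (-1 - 4)*16 = -5*16 = -80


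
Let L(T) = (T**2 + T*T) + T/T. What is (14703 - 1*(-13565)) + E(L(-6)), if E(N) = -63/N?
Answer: 2063501/73 ≈ 28267.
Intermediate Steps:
L(T) = 1 + 2*T**2 (L(T) = (T**2 + T**2) + 1 = 2*T**2 + 1 = 1 + 2*T**2)
(14703 - 1*(-13565)) + E(L(-6)) = (14703 - 1*(-13565)) - 63/(1 + 2*(-6)**2) = (14703 + 13565) - 63/(1 + 2*36) = 28268 - 63/(1 + 72) = 28268 - 63/73 = 2063501/73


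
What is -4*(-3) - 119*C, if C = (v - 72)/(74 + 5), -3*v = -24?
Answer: 8564/79 ≈ 108.41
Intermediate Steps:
v = 8 (v = -1/3*(-24) = 8)
C = -64/79 (C = (8 - 72)/(74 + 5) = -64/79 ≈ -0.81013)
-4*(-3) - 119*C = -4*(-3) - 119*(-64/79) = 12 + 7616/79 = 8564/79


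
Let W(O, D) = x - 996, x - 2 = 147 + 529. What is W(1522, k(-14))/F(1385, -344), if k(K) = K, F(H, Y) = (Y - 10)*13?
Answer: 53/767 ≈ 0.069100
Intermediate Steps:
F(H, Y) = -130 + 13*Y (F(H, Y) = (-10 + Y)*13 = -130 + 13*Y)
x = 678 (x = 2 + (147 + 529) = 2 + 676 = 678)
W(O, D) = -318 (W(O, D) = 678 - 996 = -318)
W(1522, k(-14))/F(1385, -344) = -318/(-130 + 13*(-344)) = -318/(-130 - 4472) = -318/(-4602) = -318*(-1/4602) = 53/767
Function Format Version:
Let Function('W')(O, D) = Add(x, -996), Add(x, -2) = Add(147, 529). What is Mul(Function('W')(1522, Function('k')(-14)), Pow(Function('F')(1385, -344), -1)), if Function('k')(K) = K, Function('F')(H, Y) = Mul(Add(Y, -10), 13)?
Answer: Rational(53, 767) ≈ 0.069100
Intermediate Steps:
Function('F')(H, Y) = Add(-130, Mul(13, Y)) (Function('F')(H, Y) = Mul(Add(-10, Y), 13) = Add(-130, Mul(13, Y)))
x = 678 (x = Add(2, Add(147, 529)) = Add(2, 676) = 678)
Function('W')(O, D) = -318 (Function('W')(O, D) = Add(678, -996) = -318)
Mul(Function('W')(1522, Function('k')(-14)), Pow(Function('F')(1385, -344), -1)) = Mul(-318, Pow(Add(-130, Mul(13, -344)), -1)) = Mul(-318, Pow(Add(-130, -4472), -1)) = Mul(-318, Pow(-4602, -1)) = Mul(-318, Rational(-1, 4602)) = Rational(53, 767)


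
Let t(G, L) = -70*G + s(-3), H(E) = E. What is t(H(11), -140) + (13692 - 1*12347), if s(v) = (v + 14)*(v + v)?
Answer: 509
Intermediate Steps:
s(v) = 2*v*(14 + v) (s(v) = (14 + v)*(2*v) = 2*v*(14 + v))
t(G, L) = -66 - 70*G (t(G, L) = -70*G + 2*(-3)*(14 - 3) = -70*G + 2*(-3)*11 = -70*G - 66 = -66 - 70*G)
t(H(11), -140) + (13692 - 1*12347) = (-66 - 70*11) + (13692 - 1*12347) = (-66 - 770) + (13692 - 12347) = -836 + 1345 = 509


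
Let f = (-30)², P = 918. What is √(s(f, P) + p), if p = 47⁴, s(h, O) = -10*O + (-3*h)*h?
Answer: √2440501 ≈ 1562.2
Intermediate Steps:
f = 900
s(h, O) = -10*O - 3*h²
p = 4879681
√(s(f, P) + p) = √((-10*918 - 3*900²) + 4879681) = √((-9180 - 3*810000) + 4879681) = √((-9180 - 2430000) + 4879681) = √(-2439180 + 4879681) = √2440501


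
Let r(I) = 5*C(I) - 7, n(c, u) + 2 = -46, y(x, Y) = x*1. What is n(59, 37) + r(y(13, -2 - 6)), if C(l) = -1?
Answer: -60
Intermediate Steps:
y(x, Y) = x
n(c, u) = -48 (n(c, u) = -2 - 46 = -48)
r(I) = -12 (r(I) = 5*(-1) - 7 = -5 - 7 = -12)
n(59, 37) + r(y(13, -2 - 6)) = -48 - 12 = -60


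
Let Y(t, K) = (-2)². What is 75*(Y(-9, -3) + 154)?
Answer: 11850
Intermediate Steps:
Y(t, K) = 4
75*(Y(-9, -3) + 154) = 75*(4 + 154) = 75*158 = 11850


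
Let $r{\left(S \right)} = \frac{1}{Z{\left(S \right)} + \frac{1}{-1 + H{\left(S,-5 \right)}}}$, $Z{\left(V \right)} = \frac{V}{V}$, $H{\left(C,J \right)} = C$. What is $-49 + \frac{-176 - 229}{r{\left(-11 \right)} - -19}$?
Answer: $- \frac{15284}{221} \approx -69.158$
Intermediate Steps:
$Z{\left(V \right)} = 1$
$r{\left(S \right)} = \frac{1}{1 + \frac{1}{-1 + S}}$
$-49 + \frac{-176 - 229}{r{\left(-11 \right)} - -19} = -49 + \frac{-176 - 229}{\frac{-1 - 11}{-11} - -19} = -49 - \frac{405}{\left(- \frac{1}{11}\right) \left(-12\right) + 19} = -49 - \frac{405}{\frac{12}{11} + 19} = -49 - \frac{405}{\frac{221}{11}} = -49 - \frac{4455}{221} = - \frac{15284}{221}$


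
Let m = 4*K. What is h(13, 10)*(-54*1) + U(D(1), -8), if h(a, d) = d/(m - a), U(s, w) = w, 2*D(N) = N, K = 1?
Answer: 52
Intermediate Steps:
D(N) = N/2
m = 4 (m = 4*1 = 4)
h(a, d) = d/(4 - a)
h(13, 10)*(-54*1) + U(D(1), -8) = (-1*10/(-4 + 13))*(-54*1) - 8 = -1*10/9*(-54) - 8 = -1*10*1/9*(-54) - 8 = -10/9*(-54) - 8 = 60 - 8 = 52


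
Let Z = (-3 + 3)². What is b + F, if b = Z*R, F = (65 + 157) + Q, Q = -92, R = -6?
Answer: 130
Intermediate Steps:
Z = 0 (Z = 0² = 0)
F = 130 (F = (65 + 157) - 92 = 222 - 92 = 130)
b = 0 (b = 0*(-6) = 0)
b + F = 0 + 130 = 130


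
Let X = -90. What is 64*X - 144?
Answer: -5904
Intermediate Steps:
64*X - 144 = 64*(-90) - 144 = -5760 - 144 = -5904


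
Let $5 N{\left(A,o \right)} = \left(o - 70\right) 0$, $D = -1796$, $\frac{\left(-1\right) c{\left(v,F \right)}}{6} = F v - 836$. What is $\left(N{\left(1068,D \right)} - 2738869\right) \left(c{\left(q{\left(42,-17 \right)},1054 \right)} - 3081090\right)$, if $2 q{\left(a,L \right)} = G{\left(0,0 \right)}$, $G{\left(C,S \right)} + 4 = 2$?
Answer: $8407643112750$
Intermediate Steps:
$G{\left(C,S \right)} = -2$ ($G{\left(C,S \right)} = -4 + 2 = -2$)
$q{\left(a,L \right)} = -1$ ($q{\left(a,L \right)} = \frac{1}{2} \left(-2\right) = -1$)
$c{\left(v,F \right)} = 5016 - 6 F v$ ($c{\left(v,F \right)} = - 6 \left(F v - 836\right) = - 6 \left(-836 + F v\right) = 5016 - 6 F v$)
$N{\left(A,o \right)} = 0$ ($N{\left(A,o \right)} = \frac{\left(o - 70\right) 0}{5} = \frac{\left(-70 + o\right) 0}{5} = \frac{1}{5} \cdot 0 = 0$)
$\left(N{\left(1068,D \right)} - 2738869\right) \left(c{\left(q{\left(42,-17 \right)},1054 \right)} - 3081090\right) = \left(0 - 2738869\right) \left(\left(5016 - 6324 \left(-1\right)\right) - 3081090\right) = - 2738869 \left(\left(5016 + 6324\right) - 3081090\right) = - 2738869 \left(11340 - 3081090\right) = \left(-2738869\right) \left(-3069750\right) = 8407643112750$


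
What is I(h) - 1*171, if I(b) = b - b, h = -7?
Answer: -171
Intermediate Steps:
I(b) = 0
I(h) - 1*171 = 0 - 1*171 = 0 - 171 = -171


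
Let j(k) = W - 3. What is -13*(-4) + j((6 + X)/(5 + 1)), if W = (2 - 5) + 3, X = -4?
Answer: 49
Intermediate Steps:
W = 0 (W = -3 + 3 = 0)
j(k) = -3 (j(k) = 0 - 3 = -3)
-13*(-4) + j((6 + X)/(5 + 1)) = -13*(-4) - 3 = 52 - 3 = 49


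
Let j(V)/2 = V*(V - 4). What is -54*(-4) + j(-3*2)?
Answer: 336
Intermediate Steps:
j(V) = 2*V*(-4 + V) (j(V) = 2*(V*(V - 4)) = 2*(V*(-4 + V)) = 2*V*(-4 + V))
-54*(-4) + j(-3*2) = -54*(-4) + 2*(-3*2)*(-4 - 3*2) = 216 + 2*(-6)*(-4 - 6) = 216 + 2*(-6)*(-10) = 216 + 120 = 336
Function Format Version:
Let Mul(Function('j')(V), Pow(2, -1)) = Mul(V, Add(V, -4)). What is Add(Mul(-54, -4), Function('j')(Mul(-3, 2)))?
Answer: 336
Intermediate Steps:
Function('j')(V) = Mul(2, V, Add(-4, V)) (Function('j')(V) = Mul(2, Mul(V, Add(V, -4))) = Mul(2, Mul(V, Add(-4, V))) = Mul(2, V, Add(-4, V)))
Add(Mul(-54, -4), Function('j')(Mul(-3, 2))) = Add(Mul(-54, -4), Mul(2, Mul(-3, 2), Add(-4, Mul(-3, 2)))) = Add(216, Mul(2, -6, Add(-4, -6))) = Add(216, Mul(2, -6, -10)) = Add(216, 120) = 336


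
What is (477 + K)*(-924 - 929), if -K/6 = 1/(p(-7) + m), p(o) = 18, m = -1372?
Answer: -598392996/677 ≈ -8.8389e+5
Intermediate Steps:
K = 3/677 (K = -6/(18 - 1372) = -6/(-1354) = -6*(-1/1354) = 3/677 ≈ 0.0044313)
(477 + K)*(-924 - 929) = (477 + 3/677)*(-924 - 929) = (322932/677)*(-1853) = -598392996/677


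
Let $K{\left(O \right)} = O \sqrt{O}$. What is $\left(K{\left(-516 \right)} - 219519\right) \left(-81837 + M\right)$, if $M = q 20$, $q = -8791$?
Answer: $56560606983 + 265902024 i \sqrt{129} \approx 5.6561 \cdot 10^{10} + 3.0201 \cdot 10^{9} i$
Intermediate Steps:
$M = -175820$ ($M = \left(-8791\right) 20 = -175820$)
$K{\left(O \right)} = O^{\frac{3}{2}}$
$\left(K{\left(-516 \right)} - 219519\right) \left(-81837 + M\right) = \left(\left(-516\right)^{\frac{3}{2}} - 219519\right) \left(-81837 - 175820\right) = \left(- 1032 i \sqrt{129} - 219519\right) \left(-257657\right) = \left(-219519 - 1032 i \sqrt{129}\right) \left(-257657\right) = 56560606983 + 265902024 i \sqrt{129}$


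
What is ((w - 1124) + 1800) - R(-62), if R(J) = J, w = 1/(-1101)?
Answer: 812537/1101 ≈ 738.00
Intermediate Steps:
w = -1/1101 ≈ -0.00090826
((w - 1124) + 1800) - R(-62) = ((-1/1101 - 1124) + 1800) - 1*(-62) = (-1237525/1101 + 1800) + 62 = 744275/1101 + 62 = 812537/1101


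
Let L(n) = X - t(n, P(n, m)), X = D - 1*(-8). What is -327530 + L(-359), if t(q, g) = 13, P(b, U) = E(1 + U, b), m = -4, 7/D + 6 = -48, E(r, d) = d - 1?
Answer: -17686897/54 ≈ -3.2754e+5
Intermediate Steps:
E(r, d) = -1 + d
D = -7/54 (D = 7/(-6 - 48) = 7/(-54) = 7*(-1/54) = -7/54 ≈ -0.12963)
P(b, U) = -1 + b
X = 425/54 (X = -7/54 - 1*(-8) = -7/54 + 8 = 425/54 ≈ 7.8704)
L(n) = -277/54 (L(n) = 425/54 - 1*13 = 425/54 - 13 = -277/54)
-327530 + L(-359) = -327530 - 277/54 = -17686897/54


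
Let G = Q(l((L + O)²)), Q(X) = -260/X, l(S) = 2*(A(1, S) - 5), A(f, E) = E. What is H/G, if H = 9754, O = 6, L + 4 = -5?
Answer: -19508/65 ≈ -300.12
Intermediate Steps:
L = -9 (L = -4 - 5 = -9)
l(S) = -10 + 2*S (l(S) = 2*(S - 5) = 2*(-5 + S) = -10 + 2*S)
G = -65/2 (G = -260/(-10 + 2*(-9 + 6)²) = -260/(-10 + 2*(-3)²) = -260/(-10 + 2*9) = -260/(-10 + 18) = -260/8 = -260*⅛ = -65/2 ≈ -32.500)
H/G = 9754/(-65/2) = 9754*(-2/65) = -19508/65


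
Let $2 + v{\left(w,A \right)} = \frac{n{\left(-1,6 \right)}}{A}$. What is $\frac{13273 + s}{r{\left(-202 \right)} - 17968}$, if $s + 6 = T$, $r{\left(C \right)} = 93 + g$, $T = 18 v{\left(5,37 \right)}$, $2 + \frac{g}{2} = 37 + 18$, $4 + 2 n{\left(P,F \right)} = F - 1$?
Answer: $- \frac{489556}{657453} \approx -0.74463$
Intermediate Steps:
$n{\left(P,F \right)} = - \frac{5}{2} + \frac{F}{2}$ ($n{\left(P,F \right)} = -2 + \frac{F - 1}{2} = -2 + \frac{-1 + F}{2} = -2 + \left(- \frac{1}{2} + \frac{F}{2}\right) = - \frac{5}{2} + \frac{F}{2}$)
$v{\left(w,A \right)} = -2 + \frac{1}{2 A}$ ($v{\left(w,A \right)} = -2 + \frac{- \frac{5}{2} + \frac{1}{2} \cdot 6}{A} = -2 + \frac{- \frac{5}{2} + 3}{A} = -2 + \frac{1}{2 A}$)
$g = 106$ ($g = -4 + 2 \left(37 + 18\right) = -4 + 2 \cdot 55 = -4 + 110 = 106$)
$T = - \frac{1323}{37}$ ($T = 18 \left(-2 + \frac{1}{2 \cdot 37}\right) = 18 \left(-2 + \frac{1}{2} \cdot \frac{1}{37}\right) = 18 \left(-2 + \frac{1}{74}\right) = 18 \left(- \frac{147}{74}\right) = - \frac{1323}{37} \approx -35.757$)
$r{\left(C \right)} = 199$ ($r{\left(C \right)} = 93 + 106 = 199$)
$s = - \frac{1545}{37}$ ($s = -6 - \frac{1323}{37} = - \frac{1545}{37} \approx -41.757$)
$\frac{13273 + s}{r{\left(-202 \right)} - 17968} = \frac{13273 - \frac{1545}{37}}{199 - 17968} = \frac{489556}{37 \left(-17769\right)} = \frac{489556}{37} \left(- \frac{1}{17769}\right) = - \frac{489556}{657453}$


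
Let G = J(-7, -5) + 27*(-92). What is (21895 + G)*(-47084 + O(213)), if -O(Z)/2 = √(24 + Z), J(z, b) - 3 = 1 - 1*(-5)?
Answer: -914371280 - 38840*√237 ≈ -9.1497e+8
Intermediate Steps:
J(z, b) = 9 (J(z, b) = 3 + (1 - 1*(-5)) = 3 + (1 + 5) = 3 + 6 = 9)
G = -2475 (G = 9 + 27*(-92) = 9 - 2484 = -2475)
O(Z) = -2*√(24 + Z)
(21895 + G)*(-47084 + O(213)) = (21895 - 2475)*(-47084 - 2*√(24 + 213)) = 19420*(-47084 - 2*√237) = -914371280 - 38840*√237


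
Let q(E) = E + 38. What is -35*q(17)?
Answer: -1925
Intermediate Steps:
q(E) = 38 + E
-35*q(17) = -35*(38 + 17) = -35*55 = -1925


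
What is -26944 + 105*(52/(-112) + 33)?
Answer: -94111/4 ≈ -23528.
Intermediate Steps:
-26944 + 105*(52/(-112) + 33) = -26944 + 105*(52*(-1/112) + 33) = -26944 + 105*(-13/28 + 33) = -26944 + 105*(911/28) = -26944 + 13665/4 = -94111/4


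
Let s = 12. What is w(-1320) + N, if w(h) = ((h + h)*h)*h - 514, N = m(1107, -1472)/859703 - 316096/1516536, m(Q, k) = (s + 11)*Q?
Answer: -749657719196609316463/162971318601 ≈ -4.5999e+9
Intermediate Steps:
m(Q, k) = 23*Q (m(Q, k) = (12 + 11)*Q = 23*Q)
N = -29142019549/162971318601 (N = (23*1107)/859703 - 316096/1516536 = 25461*(1/859703) - 316096*1/1516536 = 25461/859703 - 39512/189567 = -29142019549/162971318601 ≈ -0.17882)
w(h) = -514 + 2*h³ (w(h) = ((2*h)*h)*h - 514 = (2*h²)*h - 514 = 2*h³ - 514 = -514 + 2*h³)
w(-1320) + N = (-514 + 2*(-1320)³) - 29142019549/162971318601 = (-514 + 2*(-2299968000)) - 29142019549/162971318601 = (-514 - 4599936000) - 29142019549/162971318601 = -4599936514 - 29142019549/162971318601 = -749657719196609316463/162971318601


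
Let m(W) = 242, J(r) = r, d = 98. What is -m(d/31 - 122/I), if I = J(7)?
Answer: -242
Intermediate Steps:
I = 7
-m(d/31 - 122/I) = -1*242 = -242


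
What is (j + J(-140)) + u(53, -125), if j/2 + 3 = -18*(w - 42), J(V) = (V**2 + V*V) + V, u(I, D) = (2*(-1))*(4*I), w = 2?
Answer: 40070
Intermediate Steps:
u(I, D) = -8*I
J(V) = V + 2*V**2 (J(V) = (V**2 + V**2) + V = 2*V**2 + V = V + 2*V**2)
j = 1434 (j = -6 + 2*(-18*(2 - 42)) = -6 + 2*(-18*(-40)) = -6 + 2*720 = -6 + 1440 = 1434)
(j + J(-140)) + u(53, -125) = (1434 - 140*(1 + 2*(-140))) - 8*53 = (1434 - 140*(1 - 280)) - 424 = (1434 - 140*(-279)) - 424 = (1434 + 39060) - 424 = 40494 - 424 = 40070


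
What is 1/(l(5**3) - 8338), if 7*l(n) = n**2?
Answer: -7/42741 ≈ -0.00016378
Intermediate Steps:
l(n) = n**2/7
1/(l(5**3) - 8338) = 1/((5**3)**2/7 - 8338) = 1/((1/7)*125**2 - 8338) = 1/((1/7)*15625 - 8338) = 1/(15625/7 - 8338) = 1/(-42741/7) = -7/42741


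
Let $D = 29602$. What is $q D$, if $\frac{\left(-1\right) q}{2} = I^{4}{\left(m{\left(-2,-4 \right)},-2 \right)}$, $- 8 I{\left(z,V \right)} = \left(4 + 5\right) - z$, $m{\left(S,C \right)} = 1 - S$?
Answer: $- \frac{1198881}{64} \approx -18733.0$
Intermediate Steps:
$I{\left(z,V \right)} = - \frac{9}{8} + \frac{z}{8}$ ($I{\left(z,V \right)} = - \frac{\left(4 + 5\right) - z}{8} = - \frac{9 - z}{8} = - \frac{9}{8} + \frac{z}{8}$)
$q = - \frac{81}{128}$ ($q = - 2 \left(- \frac{9}{8} + \frac{1 - -2}{8}\right)^{4} = - 2 \left(- \frac{9}{8} + \frac{1 + 2}{8}\right)^{4} = - 2 \left(- \frac{9}{8} + \frac{1}{8} \cdot 3\right)^{4} = - 2 \left(- \frac{9}{8} + \frac{3}{8}\right)^{4} = - 2 \left(- \frac{3}{4}\right)^{4} = \left(-2\right) \frac{81}{256} = - \frac{81}{128} \approx -0.63281$)
$q D = \left(- \frac{81}{128}\right) 29602 = - \frac{1198881}{64}$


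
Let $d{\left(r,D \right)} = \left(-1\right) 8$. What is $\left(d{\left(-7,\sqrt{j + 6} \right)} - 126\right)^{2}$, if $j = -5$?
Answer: $17956$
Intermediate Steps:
$d{\left(r,D \right)} = -8$
$\left(d{\left(-7,\sqrt{j + 6} \right)} - 126\right)^{2} = \left(-8 - 126\right)^{2} = \left(-134\right)^{2} = 17956$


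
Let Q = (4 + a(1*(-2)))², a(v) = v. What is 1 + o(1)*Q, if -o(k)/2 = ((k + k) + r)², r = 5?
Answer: -391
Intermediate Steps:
Q = 4 (Q = (4 + 1*(-2))² = (4 - 2)² = 2² = 4)
o(k) = -2*(5 + 2*k)² (o(k) = -2*((k + k) + 5)² = -2*(2*k + 5)² = -2*(5 + 2*k)²)
1 + o(1)*Q = 1 - 2*(5 + 2*1)²*4 = 1 - 2*(5 + 2)²*4 = 1 - 2*7²*4 = 1 - 2*49*4 = 1 - 98*4 = 1 - 392 = -391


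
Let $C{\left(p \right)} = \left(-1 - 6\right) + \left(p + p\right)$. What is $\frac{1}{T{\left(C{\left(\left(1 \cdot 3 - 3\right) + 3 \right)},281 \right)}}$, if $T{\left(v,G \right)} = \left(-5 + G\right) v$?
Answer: $- \frac{1}{276} \approx -0.0036232$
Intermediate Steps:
$C{\left(p \right)} = -7 + 2 p$
$T{\left(v,G \right)} = v \left(-5 + G\right)$
$\frac{1}{T{\left(C{\left(\left(1 \cdot 3 - 3\right) + 3 \right)},281 \right)}} = \frac{1}{\left(-7 + 2 \left(\left(1 \cdot 3 - 3\right) + 3\right)\right) \left(-5 + 281\right)} = \frac{1}{\left(-7 + 2 \left(\left(3 - 3\right) + 3\right)\right) 276} = \frac{1}{\left(-7 + 2 \left(0 + 3\right)\right) 276} = \frac{1}{\left(-7 + 2 \cdot 3\right) 276} = \frac{1}{\left(-7 + 6\right) 276} = \frac{1}{\left(-1\right) 276} = \frac{1}{-276} = - \frac{1}{276}$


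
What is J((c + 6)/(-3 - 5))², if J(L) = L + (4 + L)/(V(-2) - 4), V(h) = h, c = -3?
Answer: 2209/2304 ≈ 0.95877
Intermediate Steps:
J(L) = -⅔ + 5*L/6 (J(L) = L + (4 + L)/(-2 - 4) = L + (4 + L)/(-6) = L + (4 + L)*(-⅙) = L + (-⅔ - L/6) = -⅔ + 5*L/6)
J((c + 6)/(-3 - 5))² = (-⅔ + 5*((-3 + 6)/(-3 - 5))/6)² = (-⅔ + 5*(3/(-8))/6)² = (-⅔ + 5*(3*(-⅛))/6)² = (-⅔ + (⅚)*(-3/8))² = (-⅔ - 5/16)² = (-47/48)² = 2209/2304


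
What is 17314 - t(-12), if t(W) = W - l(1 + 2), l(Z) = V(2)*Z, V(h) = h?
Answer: 17332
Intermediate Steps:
l(Z) = 2*Z
t(W) = -6 + W (t(W) = W - 2*(1 + 2) = W - 2*3 = W - 1*6 = W - 6 = -6 + W)
17314 - t(-12) = 17314 - (-6 - 12) = 17314 - 1*(-18) = 17314 + 18 = 17332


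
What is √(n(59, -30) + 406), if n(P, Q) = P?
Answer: √465 ≈ 21.564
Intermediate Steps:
√(n(59, -30) + 406) = √(59 + 406) = √465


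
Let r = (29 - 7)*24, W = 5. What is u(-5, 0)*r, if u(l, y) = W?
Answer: 2640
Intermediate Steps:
u(l, y) = 5
r = 528 (r = 22*24 = 528)
u(-5, 0)*r = 5*528 = 2640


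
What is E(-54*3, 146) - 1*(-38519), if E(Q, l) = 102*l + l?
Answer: 53557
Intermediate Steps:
E(Q, l) = 103*l
E(-54*3, 146) - 1*(-38519) = 103*146 - 1*(-38519) = 15038 + 38519 = 53557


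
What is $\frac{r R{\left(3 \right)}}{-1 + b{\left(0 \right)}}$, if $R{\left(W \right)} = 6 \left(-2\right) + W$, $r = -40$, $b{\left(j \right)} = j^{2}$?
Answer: $-360$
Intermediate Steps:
$R{\left(W \right)} = -12 + W$
$\frac{r R{\left(3 \right)}}{-1 + b{\left(0 \right)}} = \frac{\left(-40\right) \left(-12 + 3\right)}{-1 + 0^{2}} = \frac{\left(-40\right) \left(-9\right)}{-1 + 0} = \frac{360}{-1} = 360 \left(-1\right) = -360$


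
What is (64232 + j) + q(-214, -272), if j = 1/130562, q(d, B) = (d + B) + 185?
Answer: 8346959223/130562 ≈ 63931.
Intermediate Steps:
q(d, B) = 185 + B + d (q(d, B) = (B + d) + 185 = 185 + B + d)
j = 1/130562 ≈ 7.6592e-6
(64232 + j) + q(-214, -272) = (64232 + 1/130562) + (185 - 272 - 214) = 8386258385/130562 - 301 = 8346959223/130562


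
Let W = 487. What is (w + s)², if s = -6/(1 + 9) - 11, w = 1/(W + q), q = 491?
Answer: 3217044961/23912100 ≈ 134.54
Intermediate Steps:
w = 1/978 (w = 1/(487 + 491) = 1/978 ≈ 0.0010225)
s = -58/5 (s = -6/10 - 11 = (⅒)*(-6) - 11 = -⅗ - 11 = -58/5 ≈ -11.600)
(w + s)² = (1/978 - 58/5)² = (-56719/4890)² = 3217044961/23912100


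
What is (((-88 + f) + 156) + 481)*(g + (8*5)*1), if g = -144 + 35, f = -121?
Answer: -29532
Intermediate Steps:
g = -109
(((-88 + f) + 156) + 481)*(g + (8*5)*1) = (((-88 - 121) + 156) + 481)*(-109 + (8*5)*1) = ((-209 + 156) + 481)*(-109 + 40*1) = (-53 + 481)*(-109 + 40) = 428*(-69) = -29532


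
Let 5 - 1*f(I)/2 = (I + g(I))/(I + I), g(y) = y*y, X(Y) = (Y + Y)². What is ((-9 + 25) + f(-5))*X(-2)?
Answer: 480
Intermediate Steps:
X(Y) = 4*Y² (X(Y) = (2*Y)² = 4*Y²)
g(y) = y²
f(I) = 10 - (I + I²)/I (f(I) = 10 - 2*(I + I²)/(I + I) = 10 - 2*(I + I²)/(2*I) = 10 - 2*(I + I²)*1/(2*I) = 10 - (I + I²)/I)
((-9 + 25) + f(-5))*X(-2) = ((-9 + 25) + (9 - 1*(-5)))*(4*(-2)²) = (16 + (9 + 5))*(4*4) = (16 + 14)*16 = 30*16 = 480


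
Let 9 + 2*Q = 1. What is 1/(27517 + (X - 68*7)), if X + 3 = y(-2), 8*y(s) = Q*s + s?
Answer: 4/108155 ≈ 3.6984e-5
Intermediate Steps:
Q = -4 (Q = -9/2 + (½)*1 = -9/2 + ½ = -4)
y(s) = -3*s/8 (y(s) = (-4*s + s)/8 = (-3*s)/8 = -3*s/8)
X = -9/4 (X = -3 - 3/8*(-2) = -3 + ¾ = -9/4 ≈ -2.2500)
1/(27517 + (X - 68*7)) = 1/(27517 + (-9/4 - 68*7)) = 1/(27517 + (-9/4 - 476)) = 1/(27517 - 1913/4) = 1/(108155/4) = 4/108155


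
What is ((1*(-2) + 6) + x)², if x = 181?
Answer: 34225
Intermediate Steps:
((1*(-2) + 6) + x)² = ((1*(-2) + 6) + 181)² = ((-2 + 6) + 181)² = (4 + 181)² = 185² = 34225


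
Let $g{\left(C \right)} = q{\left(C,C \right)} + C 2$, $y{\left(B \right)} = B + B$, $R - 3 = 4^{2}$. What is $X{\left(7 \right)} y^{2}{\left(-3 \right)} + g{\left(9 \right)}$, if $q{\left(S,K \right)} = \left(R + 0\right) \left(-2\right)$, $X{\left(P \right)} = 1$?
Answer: $16$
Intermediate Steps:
$R = 19$ ($R = 3 + 4^{2} = 3 + 16 = 19$)
$q{\left(S,K \right)} = -38$ ($q{\left(S,K \right)} = \left(19 + 0\right) \left(-2\right) = 19 \left(-2\right) = -38$)
$y{\left(B \right)} = 2 B$
$g{\left(C \right)} = -38 + 2 C$ ($g{\left(C \right)} = -38 + C 2 = -38 + 2 C$)
$X{\left(7 \right)} y^{2}{\left(-3 \right)} + g{\left(9 \right)} = 1 \left(2 \left(-3\right)\right)^{2} + \left(-38 + 2 \cdot 9\right) = 1 \left(-6\right)^{2} + \left(-38 + 18\right) = 1 \cdot 36 - 20 = 36 - 20 = 16$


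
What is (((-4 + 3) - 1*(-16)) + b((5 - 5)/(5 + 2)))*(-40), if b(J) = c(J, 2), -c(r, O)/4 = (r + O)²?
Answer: 40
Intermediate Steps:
c(r, O) = -4*(O + r)² (c(r, O) = -4*(r + O)² = -4*(O + r)²)
b(J) = -4*(2 + J)²
(((-4 + 3) - 1*(-16)) + b((5 - 5)/(5 + 2)))*(-40) = (((-4 + 3) - 1*(-16)) - 4*(2 + (5 - 5)/(5 + 2))²)*(-40) = ((-1 + 16) - 4*(2 + 0/7)²)*(-40) = (15 - 4*(2 + 0*(⅐))²)*(-40) = (15 - 4*(2 + 0)²)*(-40) = (15 - 4*2²)*(-40) = (15 - 4*4)*(-40) = (15 - 16)*(-40) = -1*(-40) = 40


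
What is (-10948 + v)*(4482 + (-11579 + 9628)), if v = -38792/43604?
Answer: -302084584226/10901 ≈ -2.7712e+7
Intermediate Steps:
v = -9698/10901 (v = -38792*1/43604 = -9698/10901 ≈ -0.88964)
(-10948 + v)*(4482 + (-11579 + 9628)) = (-10948 - 9698/10901)*(4482 + (-11579 + 9628)) = -119353846*(4482 - 1951)/10901 = -119353846/10901*2531 = -302084584226/10901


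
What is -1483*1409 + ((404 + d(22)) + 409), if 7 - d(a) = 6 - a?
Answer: -2088711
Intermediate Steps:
d(a) = 1 + a (d(a) = 7 - (6 - a) = 7 + (-6 + a) = 1 + a)
-1483*1409 + ((404 + d(22)) + 409) = -1483*1409 + ((404 + (1 + 22)) + 409) = -2089547 + ((404 + 23) + 409) = -2089547 + (427 + 409) = -2089547 + 836 = -2088711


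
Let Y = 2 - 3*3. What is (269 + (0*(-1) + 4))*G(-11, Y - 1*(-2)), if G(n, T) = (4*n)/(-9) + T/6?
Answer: 6643/6 ≈ 1107.2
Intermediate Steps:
Y = -7 (Y = 2 - 9 = -7)
G(n, T) = -4*n/9 + T/6 (G(n, T) = (4*n)*(-⅑) + T*(⅙) = -4*n/9 + T/6)
(269 + (0*(-1) + 4))*G(-11, Y - 1*(-2)) = (269 + (0*(-1) + 4))*(-4/9*(-11) + (-7 - 1*(-2))/6) = (269 + (0 + 4))*(44/9 + (-7 + 2)/6) = (269 + 4)*(44/9 + (⅙)*(-5)) = 273*(44/9 - ⅚) = 273*(73/18) = 6643/6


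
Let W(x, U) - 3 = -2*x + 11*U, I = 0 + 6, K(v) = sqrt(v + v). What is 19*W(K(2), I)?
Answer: 1235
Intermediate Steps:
K(v) = sqrt(2)*sqrt(v) (K(v) = sqrt(2*v) = sqrt(2)*sqrt(v))
I = 6
W(x, U) = 3 - 2*x + 11*U (W(x, U) = 3 + (-2*x + 11*U) = 3 - 2*x + 11*U)
19*W(K(2), I) = 19*(3 - 2*sqrt(2)*sqrt(2) + 11*6) = 19*(3 - 2*2 + 66) = 19*(3 - 4 + 66) = 19*65 = 1235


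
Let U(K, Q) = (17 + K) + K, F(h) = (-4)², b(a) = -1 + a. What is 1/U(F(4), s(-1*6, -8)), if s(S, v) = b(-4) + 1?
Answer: 1/49 ≈ 0.020408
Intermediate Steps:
s(S, v) = -4 (s(S, v) = (-1 - 4) + 1 = -5 + 1 = -4)
F(h) = 16
U(K, Q) = 17 + 2*K
1/U(F(4), s(-1*6, -8)) = 1/(17 + 2*16) = 1/(17 + 32) = 1/49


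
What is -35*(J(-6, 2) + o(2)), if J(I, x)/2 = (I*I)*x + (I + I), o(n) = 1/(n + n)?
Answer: -16835/4 ≈ -4208.8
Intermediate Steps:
o(n) = 1/(2*n)
J(I, x) = 4*I + 2*x*I² (J(I, x) = 2*((I*I)*x + (I + I)) = 2*(I²*x + 2*I) = 2*(x*I² + 2*I) = 2*(2*I + x*I²) = 4*I + 2*x*I²)
-35*(J(-6, 2) + o(2)) = -35*(2*(-6)*(2 - 6*2) + (½)/2) = -35*(2*(-6)*(2 - 12) + (½)*(½)) = -35*(2*(-6)*(-10) + ¼) = -35*(120 + ¼) = -35*481/4 = -16835/4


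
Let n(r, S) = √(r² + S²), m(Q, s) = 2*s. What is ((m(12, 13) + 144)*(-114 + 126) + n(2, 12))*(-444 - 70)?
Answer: -1048560 - 1028*√37 ≈ -1.0548e+6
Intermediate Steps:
n(r, S) = √(S² + r²)
((m(12, 13) + 144)*(-114 + 126) + n(2, 12))*(-444 - 70) = ((2*13 + 144)*(-114 + 126) + √(12² + 2²))*(-444 - 70) = ((26 + 144)*12 + √(144 + 4))*(-514) = (170*12 + √148)*(-514) = (2040 + 2*√37)*(-514) = -1048560 - 1028*√37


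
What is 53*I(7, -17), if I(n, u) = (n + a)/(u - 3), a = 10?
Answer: -901/20 ≈ -45.050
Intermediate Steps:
I(n, u) = (10 + n)/(-3 + u) (I(n, u) = (n + 10)/(u - 3) = (10 + n)/(-3 + u))
53*I(7, -17) = 53*((10 + 7)/(-3 - 17)) = 53*(17/(-20)) = 53*(-1/20*17) = 53*(-17/20) = -901/20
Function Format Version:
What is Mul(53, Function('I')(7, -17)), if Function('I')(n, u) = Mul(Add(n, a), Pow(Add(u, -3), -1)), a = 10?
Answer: Rational(-901, 20) ≈ -45.050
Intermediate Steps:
Function('I')(n, u) = Mul(Pow(Add(-3, u), -1), Add(10, n)) (Function('I')(n, u) = Mul(Add(n, 10), Pow(Add(u, -3), -1)) = Mul(Add(10, n), Pow(Add(-3, u), -1)) = Mul(Pow(Add(-3, u), -1), Add(10, n)))
Mul(53, Function('I')(7, -17)) = Mul(53, Mul(Pow(Add(-3, -17), -1), Add(10, 7))) = Mul(53, Mul(Pow(-20, -1), 17)) = Mul(53, Mul(Rational(-1, 20), 17)) = Mul(53, Rational(-17, 20)) = Rational(-901, 20)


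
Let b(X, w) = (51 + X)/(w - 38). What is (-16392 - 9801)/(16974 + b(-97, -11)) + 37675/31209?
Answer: -8718399413/25958772348 ≈ -0.33586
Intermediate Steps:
b(X, w) = (51 + X)/(-38 + w)
(-16392 - 9801)/(16974 + b(-97, -11)) + 37675/31209 = (-16392 - 9801)/(16974 + (51 - 97)/(-38 - 11)) + 37675/31209 = -26193/(16974 - 46/(-49)) + 37675*(1/31209) = -26193/(16974 - 1/49*(-46)) + 37675/31209 = -26193/(16974 + 46/49) + 37675/31209 = -26193/831772/49 + 37675/31209 = -26193*49/831772 + 37675/31209 = -1283457/831772 + 37675/31209 = -8718399413/25958772348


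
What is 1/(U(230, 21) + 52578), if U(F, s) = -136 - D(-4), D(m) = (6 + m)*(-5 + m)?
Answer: 1/52460 ≈ 1.9062e-5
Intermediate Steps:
D(m) = (-5 + m)*(6 + m)
U(F, s) = -118 (U(F, s) = -136 - (-30 - 4 + (-4)²) = -136 - (-30 - 4 + 16) = -136 - 1*(-18) = -136 + 18 = -118)
1/(U(230, 21) + 52578) = 1/(-118 + 52578) = 1/52460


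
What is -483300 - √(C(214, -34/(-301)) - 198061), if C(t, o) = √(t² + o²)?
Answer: -483300 - I*√(17944524661 - 602*√1037291138)/301 ≈ -4.833e+5 - 444.8*I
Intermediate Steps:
C(t, o) = √(o² + t²)
-483300 - √(C(214, -34/(-301)) - 198061) = -483300 - √(√((-34/(-301))² + 214²) - 198061) = -483300 - √(√((-34*(-1/301))² + 45796) - 198061) = -483300 - √(√((34/301)² + 45796) - 198061) = -483300 - √(√(1156/90601 + 45796) - 198061) = -483300 - √(√(4149164552/90601) - 198061) = -483300 - √(2*√1037291138/301 - 198061) = -483300 - √(-198061 + 2*√1037291138/301)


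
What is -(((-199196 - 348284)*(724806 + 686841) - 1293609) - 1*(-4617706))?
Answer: 772845175463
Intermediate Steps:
-(((-199196 - 348284)*(724806 + 686841) - 1293609) - 1*(-4617706)) = -((-547480*1411647 - 1293609) + 4617706) = -((-772848499560 - 1293609) + 4617706) = -(-772849793169 + 4617706) = -1*(-772845175463) = 772845175463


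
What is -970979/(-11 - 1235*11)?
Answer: 970979/13596 ≈ 71.417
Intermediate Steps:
-970979/(-11 - 1235*11) = -970979/(-11 - 247*55) = -970979/(-11 - 13585) = -970979/(-13596) = -970979*(-1/13596) = 970979/13596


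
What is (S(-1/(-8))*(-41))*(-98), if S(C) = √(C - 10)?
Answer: 2009*I*√158/2 ≈ 12626.0*I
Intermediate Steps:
S(C) = √(-10 + C)
(S(-1/(-8))*(-41))*(-98) = (√(-10 - 1/(-8))*(-41))*(-98) = (√(-10 - 1*(-⅛))*(-41))*(-98) = (√(-10 + ⅛)*(-41))*(-98) = (√(-79/8)*(-41))*(-98) = ((I*√158/4)*(-41))*(-98) = -41*I*√158/4*(-98) = 2009*I*√158/2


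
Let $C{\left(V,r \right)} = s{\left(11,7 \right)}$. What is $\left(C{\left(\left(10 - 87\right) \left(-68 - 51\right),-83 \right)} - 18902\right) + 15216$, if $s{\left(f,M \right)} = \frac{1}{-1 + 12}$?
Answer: $- \frac{40545}{11} \approx -3685.9$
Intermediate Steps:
$s{\left(f,M \right)} = \frac{1}{11}$
$C{\left(V,r \right)} = \frac{1}{11}$
$\left(C{\left(\left(10 - 87\right) \left(-68 - 51\right),-83 \right)} - 18902\right) + 15216 = \left(\frac{1}{11} - 18902\right) + 15216 = - \frac{207921}{11} + 15216 = - \frac{40545}{11}$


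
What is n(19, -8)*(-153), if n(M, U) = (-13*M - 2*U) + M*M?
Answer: -19890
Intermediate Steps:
n(M, U) = M² - 13*M - 2*U (n(M, U) = (-13*M - 2*U) + M² = M² - 13*M - 2*U)
n(19, -8)*(-153) = (19² - 13*19 - 2*(-8))*(-153) = (361 - 247 + 16)*(-153) = 130*(-153) = -19890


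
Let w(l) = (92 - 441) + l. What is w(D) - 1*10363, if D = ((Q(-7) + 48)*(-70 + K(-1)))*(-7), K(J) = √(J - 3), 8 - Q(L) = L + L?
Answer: 23588 - 980*I ≈ 23588.0 - 980.0*I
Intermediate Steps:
Q(L) = 8 - 2*L (Q(L) = 8 - (L + L) = 8 - 2*L)
K(J) = √(-3 + J)
D = 34300 - 980*I (D = (((8 - 2*(-7)) + 48)*(-70 + √(-3 - 1)))*(-7) = (((8 + 14) + 48)*(-70 + √(-4)))*(-7) = ((22 + 48)*(-70 + 2*I))*(-7) = (70*(-70 + 2*I))*(-7) = (-4900 + 140*I)*(-7) = 34300 - 980*I ≈ 34300.0 - 980.0*I)
w(l) = -349 + l
w(D) - 1*10363 = (-349 + (34300 - 980*I)) - 1*10363 = (33951 - 980*I) - 10363 = 23588 - 980*I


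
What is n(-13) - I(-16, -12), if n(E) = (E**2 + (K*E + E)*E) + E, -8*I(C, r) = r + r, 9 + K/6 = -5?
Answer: -13874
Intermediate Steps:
K = -84 (K = -54 + 6*(-5) = -54 - 30 = -84)
I(C, r) = -r/4 (I(C, r) = -(r + r)/8 = -r/4)
n(E) = E - 82*E**2 (n(E) = (E**2 + (-84*E + E)*E) + E = (E**2 + (-83*E)*E) + E = (E**2 - 83*E**2) + E = -82*E**2 + E = E - 82*E**2)
n(-13) - I(-16, -12) = -13*(1 - 82*(-13)) - (-1)*(-12)/4 = -13*(1 + 1066) - 1*3 = -13*1067 - 3 = -13871 - 3 = -13874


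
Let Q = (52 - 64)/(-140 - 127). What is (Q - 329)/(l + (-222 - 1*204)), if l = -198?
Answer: 9759/18512 ≈ 0.52717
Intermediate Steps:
Q = 4/89 (Q = -12/(-267) = -12*(-1/267) = 4/89 ≈ 0.044944)
(Q - 329)/(l + (-222 - 1*204)) = (4/89 - 329)/(-198 + (-222 - 1*204)) = -29277/(89*(-198 + (-222 - 204))) = -29277/(89*(-198 - 426)) = -29277/89/(-624) = -29277/89*(-1/624) = 9759/18512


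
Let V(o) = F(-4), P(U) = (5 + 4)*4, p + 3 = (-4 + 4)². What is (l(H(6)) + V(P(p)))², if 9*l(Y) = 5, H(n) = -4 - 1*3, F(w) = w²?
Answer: 22201/81 ≈ 274.09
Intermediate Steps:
H(n) = -7 (H(n) = -4 - 3 = -7)
l(Y) = 5/9 (l(Y) = (⅑)*5 = 5/9)
p = -3 (p = -3 + (-4 + 4)² = -3 + 0² = -3 + 0 = -3)
P(U) = 36 (P(U) = 9*4 = 36)
V(o) = 16 (V(o) = (-4)² = 16)
(l(H(6)) + V(P(p)))² = (5/9 + 16)² = (149/9)² = 22201/81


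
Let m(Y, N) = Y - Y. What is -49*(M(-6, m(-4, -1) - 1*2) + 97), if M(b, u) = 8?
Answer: -5145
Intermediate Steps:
m(Y, N) = 0
-49*(M(-6, m(-4, -1) - 1*2) + 97) = -49*(8 + 97) = -49*105 = -5145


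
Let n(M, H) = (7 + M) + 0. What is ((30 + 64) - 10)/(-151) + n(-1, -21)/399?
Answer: -10870/20083 ≈ -0.54125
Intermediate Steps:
n(M, H) = 7 + M
((30 + 64) - 10)/(-151) + n(-1, -21)/399 = ((30 + 64) - 10)/(-151) + (7 - 1)/399 = (94 - 10)*(-1/151) + 6*(1/399) = 84*(-1/151) + 2/133 = -84/151 + 2/133 = -10870/20083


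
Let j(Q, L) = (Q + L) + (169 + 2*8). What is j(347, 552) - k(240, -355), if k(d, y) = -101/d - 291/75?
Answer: 1305961/1200 ≈ 1088.3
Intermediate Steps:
k(d, y) = -97/25 - 101/d (k(d, y) = -101/d - 291*1/75 = -101/d - 97/25 = -97/25 - 101/d)
j(Q, L) = 185 + L + Q (j(Q, L) = (L + Q) + (169 + 16) = (L + Q) + 185 = 185 + L + Q)
j(347, 552) - k(240, -355) = (185 + 552 + 347) - (-97/25 - 101/240) = 1084 - (-97/25 - 101*1/240) = 1084 - (-97/25 - 101/240) = 1084 - 1*(-5161/1200) = 1084 + 5161/1200 = 1305961/1200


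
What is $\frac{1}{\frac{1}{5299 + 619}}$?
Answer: $5918$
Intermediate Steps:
$\frac{1}{\frac{1}{5299 + 619}} = \frac{1}{\frac{1}{5918}} = 5918$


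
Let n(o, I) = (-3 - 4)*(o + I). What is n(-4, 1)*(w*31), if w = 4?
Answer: 2604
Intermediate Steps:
n(o, I) = -7*I - 7*o (n(o, I) = -7*(I + o) = -7*I - 7*o)
n(-4, 1)*(w*31) = (-7*1 - 7*(-4))*(4*31) = (-7 + 28)*124 = 21*124 = 2604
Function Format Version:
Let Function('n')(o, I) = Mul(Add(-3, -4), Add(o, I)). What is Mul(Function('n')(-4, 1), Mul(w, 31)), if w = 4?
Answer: 2604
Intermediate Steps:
Function('n')(o, I) = Add(Mul(-7, I), Mul(-7, o)) (Function('n')(o, I) = Mul(-7, Add(I, o)) = Add(Mul(-7, I), Mul(-7, o)))
Mul(Function('n')(-4, 1), Mul(w, 31)) = Mul(Add(Mul(-7, 1), Mul(-7, -4)), Mul(4, 31)) = Mul(Add(-7, 28), 124) = Mul(21, 124) = 2604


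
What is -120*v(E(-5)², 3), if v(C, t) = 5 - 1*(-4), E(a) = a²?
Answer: -1080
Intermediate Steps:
v(C, t) = 9 (v(C, t) = 5 + 4 = 9)
-120*v(E(-5)², 3) = -120*9 = -1080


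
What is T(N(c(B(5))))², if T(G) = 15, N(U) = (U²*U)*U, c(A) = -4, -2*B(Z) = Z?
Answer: 225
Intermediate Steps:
B(Z) = -Z/2
N(U) = U⁴ (N(U) = U³*U = U⁴)
T(N(c(B(5))))² = 15² = 225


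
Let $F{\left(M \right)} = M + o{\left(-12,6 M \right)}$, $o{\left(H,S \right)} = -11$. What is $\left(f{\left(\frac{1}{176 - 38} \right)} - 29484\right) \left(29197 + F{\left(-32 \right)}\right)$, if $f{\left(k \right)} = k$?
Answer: $- \frac{19770255469}{23} \approx -8.5958 \cdot 10^{8}$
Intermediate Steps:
$F{\left(M \right)} = -11 + M$ ($F{\left(M \right)} = M - 11 = -11 + M$)
$\left(f{\left(\frac{1}{176 - 38} \right)} - 29484\right) \left(29197 + F{\left(-32 \right)}\right) = \left(\frac{1}{176 - 38} - 29484\right) \left(29197 - 43\right) = \left(\frac{1}{138} - 29484\right) \left(29197 - 43\right) = \left(\frac{1}{138} - 29484\right) 29154 = \left(- \frac{4068791}{138}\right) 29154 = - \frac{19770255469}{23}$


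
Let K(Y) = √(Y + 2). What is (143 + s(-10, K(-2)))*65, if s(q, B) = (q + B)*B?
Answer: 9295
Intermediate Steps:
K(Y) = √(2 + Y)
s(q, B) = B*(B + q) (s(q, B) = (B + q)*B = B*(B + q))
(143 + s(-10, K(-2)))*65 = (143 + √(2 - 2)*(√(2 - 2) - 10))*65 = (143 + √0*(√0 - 10))*65 = (143 + 0*(0 - 10))*65 = (143 + 0*(-10))*65 = (143 + 0)*65 = 143*65 = 9295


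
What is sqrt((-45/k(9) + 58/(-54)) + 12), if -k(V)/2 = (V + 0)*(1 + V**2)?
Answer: sqrt(5967345)/738 ≈ 3.3100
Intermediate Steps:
k(V) = -2*V*(1 + V**2) (k(V) = -2*(V + 0)*(1 + V**2) = -2*V*(1 + V**2))
sqrt((-45/k(9) + 58/(-54)) + 12) = sqrt((-45*(-1/(18*(1 + 9**2))) + 58/(-54)) + 12) = sqrt((-45*(-1/(18*(1 + 81))) + 58*(-1/54)) + 12) = sqrt((-45/((-2*9*82)) - 29/27) + 12) = sqrt((-45/(-1476) - 29/27) + 12) = sqrt((-45*(-1/1476) - 29/27) + 12) = sqrt((5/164 - 29/27) + 12) = sqrt(-4621/4428 + 12) = sqrt(48515/4428) = sqrt(5967345)/738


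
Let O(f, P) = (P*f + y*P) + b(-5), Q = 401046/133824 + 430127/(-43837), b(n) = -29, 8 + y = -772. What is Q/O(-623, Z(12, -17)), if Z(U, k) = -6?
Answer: -6663443691/8202264618272 ≈ -0.00081239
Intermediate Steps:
y = -780 (y = -8 - 772 = -780)
Q = -6663443691/977740448 (Q = 401046*(1/133824) + 430127*(-1/43837) = 66841/22304 - 430127/43837 = -6663443691/977740448 ≈ -6.8151)
O(f, P) = -29 - 780*P + P*f (O(f, P) = (P*f - 780*P) - 29 = (-780*P + P*f) - 29 = -29 - 780*P + P*f)
Q/O(-623, Z(12, -17)) = -6663443691/(977740448*(-29 - 780*(-6) - 6*(-623))) = -6663443691/(977740448*(-29 + 4680 + 3738)) = -6663443691/977740448/8389 = -6663443691/977740448*1/8389 = -6663443691/8202264618272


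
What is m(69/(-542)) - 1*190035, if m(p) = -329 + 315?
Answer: -190049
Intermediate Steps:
m(p) = -14
m(69/(-542)) - 1*190035 = -14 - 1*190035 = -14 - 190035 = -190049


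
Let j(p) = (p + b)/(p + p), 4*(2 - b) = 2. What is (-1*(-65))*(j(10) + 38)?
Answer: 20059/8 ≈ 2507.4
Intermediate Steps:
b = 3/2 (b = 2 - ¼*2 = 2 - ½ = 3/2 ≈ 1.5000)
j(p) = (3/2 + p)/(2*p) (j(p) = (p + 3/2)/(p + p) = (3/2 + p)/((2*p)) = (3/2 + p)*(1/(2*p)) = (3/2 + p)/(2*p))
(-1*(-65))*(j(10) + 38) = (-1*(-65))*((¼)*(3 + 2*10)/10 + 38) = 65*((¼)*(⅒)*(3 + 20) + 38) = 65*((¼)*(⅒)*23 + 38) = 65*(23/40 + 38) = 65*(1543/40) = 20059/8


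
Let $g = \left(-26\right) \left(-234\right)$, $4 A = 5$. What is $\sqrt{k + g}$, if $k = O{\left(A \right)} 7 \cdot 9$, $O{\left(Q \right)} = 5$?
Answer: $9 \sqrt{79} \approx 79.994$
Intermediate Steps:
$A = \frac{5}{4}$ ($A = \frac{1}{4} \cdot 5 = \frac{5}{4} \approx 1.25$)
$k = 315$ ($k = 5 \cdot 7 \cdot 9 = 35 \cdot 9 = 315$)
$g = 6084$
$\sqrt{k + g} = \sqrt{315 + 6084} = \sqrt{6399} = 9 \sqrt{79}$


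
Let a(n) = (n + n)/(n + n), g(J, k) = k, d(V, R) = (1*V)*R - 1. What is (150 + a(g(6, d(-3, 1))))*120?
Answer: 18120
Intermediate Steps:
d(V, R) = -1 + R*V (d(V, R) = V*R - 1 = R*V - 1 = -1 + R*V)
a(n) = 1 (a(n) = (2*n)/((2*n)) = (2*n)*(1/(2*n)) = 1)
(150 + a(g(6, d(-3, 1))))*120 = (150 + 1)*120 = 151*120 = 18120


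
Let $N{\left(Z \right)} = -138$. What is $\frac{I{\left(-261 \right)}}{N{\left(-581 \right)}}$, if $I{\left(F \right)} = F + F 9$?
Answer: $\frac{435}{23} \approx 18.913$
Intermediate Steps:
$I{\left(F \right)} = 10 F$ ($I{\left(F \right)} = F + 9 F = 10 F$)
$\frac{I{\left(-261 \right)}}{N{\left(-581 \right)}} = \frac{10 \left(-261\right)}{-138} = \left(-2610\right) \left(- \frac{1}{138}\right) = \frac{435}{23}$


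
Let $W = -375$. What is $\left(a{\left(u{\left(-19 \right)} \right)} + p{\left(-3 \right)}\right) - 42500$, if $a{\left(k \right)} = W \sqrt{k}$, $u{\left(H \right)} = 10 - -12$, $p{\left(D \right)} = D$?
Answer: $-42503 - 375 \sqrt{22} \approx -44262.0$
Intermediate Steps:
$u{\left(H \right)} = 22$ ($u{\left(H \right)} = 10 + 12 = 22$)
$a{\left(k \right)} = - 375 \sqrt{k}$
$\left(a{\left(u{\left(-19 \right)} \right)} + p{\left(-3 \right)}\right) - 42500 = \left(- 375 \sqrt{22} - 3\right) - 42500 = \left(-3 - 375 \sqrt{22}\right) - 42500 = -42503 - 375 \sqrt{22}$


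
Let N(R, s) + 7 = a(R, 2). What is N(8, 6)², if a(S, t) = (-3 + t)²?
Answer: 36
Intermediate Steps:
N(R, s) = -6 (N(R, s) = -7 + (-3 + 2)² = -7 + (-1)² = -7 + 1 = -6)
N(8, 6)² = (-6)² = 36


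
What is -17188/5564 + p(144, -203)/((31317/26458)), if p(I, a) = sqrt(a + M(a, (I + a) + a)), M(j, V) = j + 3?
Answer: -4297/1391 + 26458*I*sqrt(403)/31317 ≈ -3.0891 + 16.96*I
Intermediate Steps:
M(j, V) = 3 + j
p(I, a) = sqrt(3 + 2*a) (p(I, a) = sqrt(a + (3 + a)) = sqrt(3 + 2*a))
-17188/5564 + p(144, -203)/((31317/26458)) = -17188/5564 + sqrt(3 + 2*(-203))/((31317/26458)) = -17188*1/5564 + sqrt(3 - 406)/((31317*(1/26458))) = -4297/1391 + sqrt(-403)/(31317/26458) = -4297/1391 + (I*sqrt(403))*(26458/31317) = -4297/1391 + 26458*I*sqrt(403)/31317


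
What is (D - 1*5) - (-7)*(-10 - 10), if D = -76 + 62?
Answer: -159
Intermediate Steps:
D = -14
(D - 1*5) - (-7)*(-10 - 10) = (-14 - 1*5) - (-7)*(-10 - 10) = (-14 - 5) - (-7)*(-20) = -19 - 1*140 = -19 - 140 = -159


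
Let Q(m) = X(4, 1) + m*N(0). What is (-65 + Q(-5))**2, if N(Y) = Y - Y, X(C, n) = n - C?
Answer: 4624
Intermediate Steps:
N(Y) = 0
Q(m) = -3 (Q(m) = (1 - 1*4) + m*0 = (1 - 4) + 0 = -3 + 0 = -3)
(-65 + Q(-5))**2 = (-65 - 3)**2 = (-68)**2 = 4624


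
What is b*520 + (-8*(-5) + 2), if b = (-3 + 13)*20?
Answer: 104042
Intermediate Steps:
b = 200 (b = 10*20 = 200)
b*520 + (-8*(-5) + 2) = 200*520 + (-8*(-5) + 2) = 104000 + (40 + 2) = 104000 + 42 = 104042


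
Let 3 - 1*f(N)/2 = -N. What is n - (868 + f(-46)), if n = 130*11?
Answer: 648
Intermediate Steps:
f(N) = 6 + 2*N (f(N) = 6 - (-2)*N = 6 + 2*N)
n = 1430
n - (868 + f(-46)) = 1430 - (868 + (6 + 2*(-46))) = 1430 - (868 + (6 - 92)) = 1430 - (868 - 86) = 1430 - 1*782 = 1430 - 782 = 648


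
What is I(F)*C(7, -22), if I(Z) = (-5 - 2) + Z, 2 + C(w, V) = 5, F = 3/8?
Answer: -159/8 ≈ -19.875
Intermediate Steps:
F = 3/8 (F = 3*(⅛) = 3/8 ≈ 0.37500)
C(w, V) = 3 (C(w, V) = -2 + 5 = 3)
I(Z) = -7 + Z
I(F)*C(7, -22) = (-7 + 3/8)*3 = -53/8*3 = -159/8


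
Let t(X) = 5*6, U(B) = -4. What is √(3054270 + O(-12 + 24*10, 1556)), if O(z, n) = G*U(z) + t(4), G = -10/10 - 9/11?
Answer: 2*√92392795/11 ≈ 1747.7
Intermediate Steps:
G = -20/11 (G = -10*⅒ - 9*1/11 = -1 - 9/11 = -20/11 ≈ -1.8182)
t(X) = 30
O(z, n) = 410/11 (O(z, n) = -20/11*(-4) + 30 = 80/11 + 30 = 410/11)
√(3054270 + O(-12 + 24*10, 1556)) = √(3054270 + 410/11) = √(33597380/11) = 2*√92392795/11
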